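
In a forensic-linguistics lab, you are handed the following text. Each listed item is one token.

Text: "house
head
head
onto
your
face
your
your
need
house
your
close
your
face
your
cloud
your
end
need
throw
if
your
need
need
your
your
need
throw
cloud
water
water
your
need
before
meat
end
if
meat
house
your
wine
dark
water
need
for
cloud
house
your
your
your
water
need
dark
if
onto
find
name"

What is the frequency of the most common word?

15

Frequencies: your:15, need:8, house:4, water:4, cloud:3, if:3, head:2, onto:2, face:2, end:2, throw:2, meat:2, dark:2, close:1, before:1, wine:1, for:1, find:1, name:1
Most common: 'your' with frequency 15.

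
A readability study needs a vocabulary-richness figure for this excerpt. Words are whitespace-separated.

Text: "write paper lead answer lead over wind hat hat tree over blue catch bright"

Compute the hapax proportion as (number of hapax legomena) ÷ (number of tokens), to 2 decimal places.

0.57

Frequencies: lead:2, over:2, hat:2, write:1, paper:1, answer:1, wind:1, tree:1, blue:1, catch:1, bright:1
Hapax count = 8; token count = 14.
Ratio = 8 / 14 = 0.57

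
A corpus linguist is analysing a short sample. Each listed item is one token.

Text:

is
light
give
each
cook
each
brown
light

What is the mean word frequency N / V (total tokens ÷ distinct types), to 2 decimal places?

N = 8 tokens, V = 6 types.
Mean frequency = N / V = 8 / 6 = 1.33

1.33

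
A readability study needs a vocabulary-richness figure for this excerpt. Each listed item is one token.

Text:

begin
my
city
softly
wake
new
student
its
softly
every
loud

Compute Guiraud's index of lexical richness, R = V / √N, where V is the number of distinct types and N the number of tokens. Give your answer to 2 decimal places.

N = 11, V = 10.
√N = 3.316625
R = 10 / 3.316625 = 3.02

3.02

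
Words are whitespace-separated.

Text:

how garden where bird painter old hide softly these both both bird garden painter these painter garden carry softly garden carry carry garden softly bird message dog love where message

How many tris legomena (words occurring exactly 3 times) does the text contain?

Frequencies: garden:5, bird:3, painter:3, softly:3, carry:3, where:2, these:2, both:2, message:2, how:1, old:1, hide:1, dog:1, love:1
Words with frequency 3: bird, carry, painter, softly

4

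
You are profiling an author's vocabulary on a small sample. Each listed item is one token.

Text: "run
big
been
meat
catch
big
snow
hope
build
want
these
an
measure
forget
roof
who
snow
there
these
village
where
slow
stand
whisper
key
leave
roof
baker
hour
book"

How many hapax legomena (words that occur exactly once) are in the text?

22

Frequencies: big:2, snow:2, these:2, roof:2, run:1, been:1, meat:1, catch:1, hope:1, build:1, want:1, an:1, measure:1, forget:1, who:1, there:1, village:1, where:1, slow:1, stand:1, … (6 more, each freq 1)
Hapax (freq=1): an, baker, been, book, build, catch, forget, hope, hour, key, leave, measure, meat, run, slow, stand, there, village, want, where, whisper, who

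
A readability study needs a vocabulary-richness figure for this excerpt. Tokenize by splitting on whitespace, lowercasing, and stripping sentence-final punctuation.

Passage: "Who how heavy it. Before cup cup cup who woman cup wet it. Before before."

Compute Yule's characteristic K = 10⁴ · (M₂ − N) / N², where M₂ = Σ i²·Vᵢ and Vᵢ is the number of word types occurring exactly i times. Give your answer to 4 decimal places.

Frequencies: cup:4, before:3, who:2, it:2, how:1, heavy:1, woman:1, wet:1
N = 15. Frequency spectrum: V_1=4, V_2=2, V_3=1, V_4=1
M₂ = 1²·4 + 2²·2 + 3²·1 + 4²·1 = 37
K = 10000 × (37 − 15) / 15² = 977.7778

977.7778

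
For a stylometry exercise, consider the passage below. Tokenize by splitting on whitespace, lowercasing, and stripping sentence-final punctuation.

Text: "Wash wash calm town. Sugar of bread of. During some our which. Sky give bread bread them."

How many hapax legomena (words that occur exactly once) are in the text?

10

Frequencies: bread:3, wash:2, of:2, calm:1, town:1, sugar:1, during:1, some:1, our:1, which:1, sky:1, give:1, them:1
Hapax (freq=1): calm, during, give, our, sky, some, sugar, them, town, which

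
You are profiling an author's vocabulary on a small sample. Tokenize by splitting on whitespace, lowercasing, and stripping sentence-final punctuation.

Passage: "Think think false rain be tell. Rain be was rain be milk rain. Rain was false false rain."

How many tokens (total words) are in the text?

18

Tokens: think, think, false, rain, be, tell, rain, be, was, rain, be, milk, rain, rain, was, false, false, rain
N = 18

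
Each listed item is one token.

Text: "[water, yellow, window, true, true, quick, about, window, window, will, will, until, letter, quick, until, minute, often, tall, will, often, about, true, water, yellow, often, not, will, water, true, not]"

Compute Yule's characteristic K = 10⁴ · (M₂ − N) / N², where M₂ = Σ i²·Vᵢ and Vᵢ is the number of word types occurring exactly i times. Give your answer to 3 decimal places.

Frequencies: true:4, will:4, water:3, window:3, often:3, yellow:2, quick:2, about:2, until:2, not:2, letter:1, minute:1, tall:1
N = 30. Frequency spectrum: V_1=3, V_2=5, V_3=3, V_4=2
M₂ = 1²·3 + 2²·5 + 3²·3 + 4²·2 = 82
K = 10000 × (82 − 30) / 30² = 577.778

577.778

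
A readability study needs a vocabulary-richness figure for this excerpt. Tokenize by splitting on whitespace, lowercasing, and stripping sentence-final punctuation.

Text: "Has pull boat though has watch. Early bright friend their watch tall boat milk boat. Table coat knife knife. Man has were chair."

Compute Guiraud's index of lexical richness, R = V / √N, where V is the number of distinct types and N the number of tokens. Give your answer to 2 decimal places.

N = 23, V = 17.
√N = 4.795832
R = 17 / 4.795832 = 3.54

3.54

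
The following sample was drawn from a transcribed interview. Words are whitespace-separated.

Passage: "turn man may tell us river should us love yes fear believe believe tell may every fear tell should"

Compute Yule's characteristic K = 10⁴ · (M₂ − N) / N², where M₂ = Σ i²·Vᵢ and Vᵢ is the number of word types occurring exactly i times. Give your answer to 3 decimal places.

Frequencies: tell:3, may:2, us:2, should:2, fear:2, believe:2, turn:1, man:1, river:1, love:1, yes:1, every:1
N = 19. Frequency spectrum: V_1=6, V_2=5, V_3=1
M₂ = 1²·6 + 2²·5 + 3²·1 = 35
K = 10000 × (35 − 19) / 19² = 443.213

443.213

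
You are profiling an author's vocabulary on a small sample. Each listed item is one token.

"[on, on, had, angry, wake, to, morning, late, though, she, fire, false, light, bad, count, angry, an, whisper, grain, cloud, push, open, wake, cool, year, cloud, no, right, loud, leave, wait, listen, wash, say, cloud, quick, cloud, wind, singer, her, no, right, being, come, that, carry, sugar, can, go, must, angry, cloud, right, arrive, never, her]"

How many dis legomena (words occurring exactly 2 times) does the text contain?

4

Frequencies: cloud:5, angry:3, right:3, on:2, wake:2, no:2, her:2, had:1, to:1, morning:1, late:1, though:1, she:1, fire:1, false:1, light:1, bad:1, count:1, an:1, whisper:1, … (24 more, each freq 1)
Words with frequency 2: her, no, on, wake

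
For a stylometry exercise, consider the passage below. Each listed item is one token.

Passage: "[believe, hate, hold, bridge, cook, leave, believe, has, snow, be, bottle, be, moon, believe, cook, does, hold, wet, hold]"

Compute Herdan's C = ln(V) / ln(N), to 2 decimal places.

0.87

N = 19, V = 13.
ln(V) = 2.564949, ln(N) = 2.944439
C = 2.564949 / 2.944439 = 0.87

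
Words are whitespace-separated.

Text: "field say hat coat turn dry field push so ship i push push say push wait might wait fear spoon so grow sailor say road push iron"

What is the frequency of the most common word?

Frequencies: push:5, say:3, field:2, so:2, wait:2, hat:1, coat:1, turn:1, dry:1, ship:1, i:1, might:1, fear:1, spoon:1, grow:1, sailor:1, road:1, iron:1
Most common: 'push' with frequency 5.

5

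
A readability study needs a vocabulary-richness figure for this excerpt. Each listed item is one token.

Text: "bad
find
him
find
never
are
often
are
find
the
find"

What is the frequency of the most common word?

4

Frequencies: find:4, are:2, bad:1, him:1, never:1, often:1, the:1
Most common: 'find' with frequency 4.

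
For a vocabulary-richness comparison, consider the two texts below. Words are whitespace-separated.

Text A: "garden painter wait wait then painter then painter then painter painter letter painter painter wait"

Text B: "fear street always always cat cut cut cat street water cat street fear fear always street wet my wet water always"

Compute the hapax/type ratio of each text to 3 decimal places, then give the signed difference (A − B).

0.275

A: hapax=2, V=5, ratio=0.400
B: hapax=1, V=8, ratio=0.125
Difference = 0.400 − 0.125 = 0.275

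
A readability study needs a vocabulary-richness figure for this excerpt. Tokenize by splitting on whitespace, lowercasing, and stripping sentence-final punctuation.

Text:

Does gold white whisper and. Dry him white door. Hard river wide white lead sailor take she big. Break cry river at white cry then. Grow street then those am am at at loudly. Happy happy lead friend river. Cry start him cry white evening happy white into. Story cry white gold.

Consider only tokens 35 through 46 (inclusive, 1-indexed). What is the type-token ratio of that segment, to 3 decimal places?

0.750

Segment tokens 35–46: happy, happy, lead, friend, river, cry, start, him, cry, white, evening, happy
Segment N = 12, segment V = 9.
TTR = 9 / 12 = 0.750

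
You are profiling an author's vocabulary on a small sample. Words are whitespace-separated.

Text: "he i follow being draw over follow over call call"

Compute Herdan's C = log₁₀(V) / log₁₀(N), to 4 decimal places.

0.8451

N = 10, V = 7.
log₁₀(V) = 0.845098, log₁₀(N) = 1.000000
C = 0.845098 / 1.000000 = 0.8451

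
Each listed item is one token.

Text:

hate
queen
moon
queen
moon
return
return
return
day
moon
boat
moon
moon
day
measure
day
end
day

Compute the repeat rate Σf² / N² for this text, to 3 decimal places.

0.179

Frequencies: moon:5, day:4, return:3, queen:2, hate:1, boat:1, measure:1, end:1
Σf² = 58; N² = 324
Repeat rate = 58 / 324 = 0.179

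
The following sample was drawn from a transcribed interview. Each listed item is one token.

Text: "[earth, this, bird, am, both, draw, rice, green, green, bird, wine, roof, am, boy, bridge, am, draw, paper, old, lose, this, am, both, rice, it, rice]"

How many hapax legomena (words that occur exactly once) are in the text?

9

Frequencies: am:4, rice:3, this:2, bird:2, both:2, draw:2, green:2, earth:1, wine:1, roof:1, boy:1, bridge:1, paper:1, old:1, lose:1, it:1
Hapax (freq=1): boy, bridge, earth, it, lose, old, paper, roof, wine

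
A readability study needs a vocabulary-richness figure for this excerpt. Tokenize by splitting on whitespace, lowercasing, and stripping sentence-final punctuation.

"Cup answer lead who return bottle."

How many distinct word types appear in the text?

Distinct types: {answer, bottle, cup, lead, return, who}
V = 6

6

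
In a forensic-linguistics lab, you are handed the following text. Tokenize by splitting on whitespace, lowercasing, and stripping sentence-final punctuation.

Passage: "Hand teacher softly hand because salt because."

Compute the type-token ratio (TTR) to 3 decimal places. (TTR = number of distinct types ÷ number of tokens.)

N = 7 tokens, V = 5 types.
TTR = V / N = 5 / 7 = 0.714

0.714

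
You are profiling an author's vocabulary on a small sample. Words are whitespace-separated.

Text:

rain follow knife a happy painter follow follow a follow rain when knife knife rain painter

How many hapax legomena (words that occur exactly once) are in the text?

Frequencies: follow:4, rain:3, knife:3, a:2, painter:2, happy:1, when:1
Hapax (freq=1): happy, when

2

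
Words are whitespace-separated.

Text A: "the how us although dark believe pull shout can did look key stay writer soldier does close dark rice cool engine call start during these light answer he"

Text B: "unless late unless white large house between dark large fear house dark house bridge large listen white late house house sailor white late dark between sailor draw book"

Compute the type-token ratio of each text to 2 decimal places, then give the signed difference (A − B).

0.50

TTR(A) = 27/28 = 0.96
TTR(B) = 13/28 = 0.46
Difference = 0.96 − 0.46 = 0.50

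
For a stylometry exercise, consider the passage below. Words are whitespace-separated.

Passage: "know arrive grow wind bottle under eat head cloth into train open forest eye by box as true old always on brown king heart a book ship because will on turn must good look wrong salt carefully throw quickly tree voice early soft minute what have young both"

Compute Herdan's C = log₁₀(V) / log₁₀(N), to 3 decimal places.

N = 48, V = 47.
log₁₀(V) = 1.672098, log₁₀(N) = 1.681241
C = 1.672098 / 1.681241 = 0.995

0.995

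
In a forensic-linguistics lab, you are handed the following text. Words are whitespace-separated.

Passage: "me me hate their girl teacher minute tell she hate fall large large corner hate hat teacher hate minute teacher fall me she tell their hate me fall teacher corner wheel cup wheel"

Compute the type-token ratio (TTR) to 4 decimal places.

0.4242

N = 33 tokens, V = 14 types.
TTR = V / N = 14 / 33 = 0.4242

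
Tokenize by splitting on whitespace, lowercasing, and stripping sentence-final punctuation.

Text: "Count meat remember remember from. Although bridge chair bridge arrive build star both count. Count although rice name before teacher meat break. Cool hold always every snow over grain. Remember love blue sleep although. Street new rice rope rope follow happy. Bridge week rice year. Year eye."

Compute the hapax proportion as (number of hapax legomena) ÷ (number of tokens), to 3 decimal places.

Frequencies: count:3, remember:3, although:3, bridge:3, rice:3, meat:2, rope:2, year:2, from:1, chair:1, arrive:1, build:1, star:1, both:1, name:1, before:1, teacher:1, break:1, cool:1, hold:1, … (14 more, each freq 1)
Hapax count = 26; token count = 47.
Ratio = 26 / 47 = 0.553

0.553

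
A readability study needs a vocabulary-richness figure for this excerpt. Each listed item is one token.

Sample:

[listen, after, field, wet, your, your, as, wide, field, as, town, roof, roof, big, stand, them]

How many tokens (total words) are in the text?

Tokens: listen, after, field, wet, your, your, as, wide, field, as, town, roof, roof, big, stand, them
N = 16

16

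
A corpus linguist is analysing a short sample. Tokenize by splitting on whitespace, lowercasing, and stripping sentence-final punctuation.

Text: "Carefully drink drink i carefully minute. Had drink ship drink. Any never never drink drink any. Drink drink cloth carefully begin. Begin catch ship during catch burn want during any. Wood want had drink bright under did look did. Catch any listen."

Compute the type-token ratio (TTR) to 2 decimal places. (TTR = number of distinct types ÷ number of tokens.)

N = 42 tokens, V = 20 types.
TTR = V / N = 20 / 42 = 0.48

0.48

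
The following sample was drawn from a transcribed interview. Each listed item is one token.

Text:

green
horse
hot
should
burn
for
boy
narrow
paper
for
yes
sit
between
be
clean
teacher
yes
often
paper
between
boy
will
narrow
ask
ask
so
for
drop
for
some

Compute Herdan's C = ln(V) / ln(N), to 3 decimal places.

N = 30, V = 21.
ln(V) = 3.044522, ln(N) = 3.401197
C = 3.044522 / 3.401197 = 0.895

0.895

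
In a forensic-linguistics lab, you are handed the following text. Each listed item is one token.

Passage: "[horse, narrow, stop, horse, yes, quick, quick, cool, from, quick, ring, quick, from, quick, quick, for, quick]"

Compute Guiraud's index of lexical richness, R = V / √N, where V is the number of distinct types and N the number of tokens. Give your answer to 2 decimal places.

N = 17, V = 9.
√N = 4.123106
R = 9 / 4.123106 = 2.18

2.18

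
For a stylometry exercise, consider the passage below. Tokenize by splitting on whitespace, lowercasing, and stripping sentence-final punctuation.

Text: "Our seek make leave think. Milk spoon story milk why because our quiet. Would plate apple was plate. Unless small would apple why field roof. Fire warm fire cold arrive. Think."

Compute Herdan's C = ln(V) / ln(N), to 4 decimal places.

N = 31, V = 23.
ln(V) = 3.135494, ln(N) = 3.433987
C = 3.135494 / 3.433987 = 0.9131

0.9131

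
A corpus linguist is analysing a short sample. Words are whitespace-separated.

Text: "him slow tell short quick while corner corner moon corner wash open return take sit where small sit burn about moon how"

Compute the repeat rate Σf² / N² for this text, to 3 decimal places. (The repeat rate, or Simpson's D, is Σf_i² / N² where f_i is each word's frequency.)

0.066

Frequencies: corner:3, moon:2, sit:2, him:1, slow:1, tell:1, short:1, quick:1, while:1, wash:1, open:1, return:1, take:1, where:1, small:1, burn:1, about:1, how:1
Σf² = 32; N² = 484
Repeat rate = 32 / 484 = 0.066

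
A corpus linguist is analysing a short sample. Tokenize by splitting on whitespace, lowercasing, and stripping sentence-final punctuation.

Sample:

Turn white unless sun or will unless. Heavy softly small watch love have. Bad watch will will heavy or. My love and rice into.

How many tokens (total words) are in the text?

24

Tokens: turn, white, unless, sun, or, will, unless, heavy, softly, small, watch, love, have, bad, watch, will, will, heavy, or, my, love, and, rice, into
N = 24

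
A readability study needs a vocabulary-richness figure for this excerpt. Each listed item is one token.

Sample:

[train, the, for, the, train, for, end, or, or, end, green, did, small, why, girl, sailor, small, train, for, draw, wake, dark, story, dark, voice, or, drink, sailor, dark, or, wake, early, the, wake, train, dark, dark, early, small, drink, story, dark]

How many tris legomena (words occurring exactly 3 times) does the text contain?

4

Frequencies: dark:6, train:4, or:4, the:3, for:3, small:3, wake:3, end:2, sailor:2, story:2, drink:2, early:2, green:1, did:1, why:1, girl:1, draw:1, voice:1
Words with frequency 3: for, small, the, wake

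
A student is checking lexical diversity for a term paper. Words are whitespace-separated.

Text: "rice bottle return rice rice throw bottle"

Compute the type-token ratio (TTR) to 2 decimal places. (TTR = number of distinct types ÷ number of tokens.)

0.57

N = 7 tokens, V = 4 types.
TTR = V / N = 4 / 7 = 0.57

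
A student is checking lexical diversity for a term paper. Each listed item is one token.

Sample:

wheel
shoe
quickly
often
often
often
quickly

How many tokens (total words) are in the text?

7

Tokens: wheel, shoe, quickly, often, often, often, quickly
N = 7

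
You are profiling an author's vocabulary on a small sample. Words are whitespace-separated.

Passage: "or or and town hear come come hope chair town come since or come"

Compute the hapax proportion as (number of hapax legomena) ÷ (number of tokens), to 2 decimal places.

0.36

Frequencies: come:4, or:3, town:2, and:1, hear:1, hope:1, chair:1, since:1
Hapax count = 5; token count = 14.
Ratio = 5 / 14 = 0.36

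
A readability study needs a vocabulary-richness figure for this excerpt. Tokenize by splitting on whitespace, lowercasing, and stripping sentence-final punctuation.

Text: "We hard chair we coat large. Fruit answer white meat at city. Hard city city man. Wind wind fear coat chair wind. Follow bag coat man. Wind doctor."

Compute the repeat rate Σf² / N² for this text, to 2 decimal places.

Frequencies: wind:4, coat:3, city:3, we:2, hard:2, chair:2, man:2, large:1, fruit:1, answer:1, white:1, meat:1, at:1, fear:1, follow:1, bag:1, doctor:1
Σf² = 60; N² = 784
Repeat rate = 60 / 784 = 0.08

0.08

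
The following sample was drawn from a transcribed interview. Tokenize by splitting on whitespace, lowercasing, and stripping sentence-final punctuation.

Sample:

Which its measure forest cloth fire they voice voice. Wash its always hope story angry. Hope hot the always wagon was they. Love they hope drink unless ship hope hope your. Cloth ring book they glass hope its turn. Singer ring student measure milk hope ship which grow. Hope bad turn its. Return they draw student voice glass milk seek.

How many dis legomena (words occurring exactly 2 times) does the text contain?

Frequencies: hope:8, they:5, its:4, voice:3, which:2, measure:2, cloth:2, always:2, ship:2, ring:2, glass:2, turn:2, student:2, milk:2, forest:1, fire:1, wash:1, story:1, angry:1, hot:1, … (14 more, each freq 1)
Words with frequency 2: always, cloth, glass, measure, milk, ring, ship, student, turn, which

10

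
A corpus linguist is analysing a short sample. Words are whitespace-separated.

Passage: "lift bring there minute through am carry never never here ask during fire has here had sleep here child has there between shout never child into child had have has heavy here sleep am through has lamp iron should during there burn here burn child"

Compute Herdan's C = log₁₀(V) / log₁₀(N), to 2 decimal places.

N = 45, V = 25.
log₁₀(V) = 1.397940, log₁₀(N) = 1.653213
C = 1.397940 / 1.653213 = 0.85

0.85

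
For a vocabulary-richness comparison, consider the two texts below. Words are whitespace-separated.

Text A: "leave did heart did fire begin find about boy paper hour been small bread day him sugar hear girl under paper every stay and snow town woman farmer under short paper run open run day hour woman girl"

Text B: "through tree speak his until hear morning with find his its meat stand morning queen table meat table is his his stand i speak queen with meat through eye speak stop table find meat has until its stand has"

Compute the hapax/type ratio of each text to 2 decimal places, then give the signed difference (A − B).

0.40

A: hapax=21, V=29, ratio=0.72
B: hapax=6, V=19, ratio=0.32
Difference = 0.72 − 0.32 = 0.40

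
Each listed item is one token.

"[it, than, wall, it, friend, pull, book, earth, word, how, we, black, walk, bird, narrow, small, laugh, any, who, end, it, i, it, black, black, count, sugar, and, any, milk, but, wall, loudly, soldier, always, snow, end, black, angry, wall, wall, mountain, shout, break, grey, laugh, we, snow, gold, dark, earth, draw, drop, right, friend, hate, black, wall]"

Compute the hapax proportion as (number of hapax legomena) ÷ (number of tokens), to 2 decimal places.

0.52

Frequencies: wall:5, black:5, it:4, friend:2, earth:2, we:2, laugh:2, any:2, end:2, snow:2, than:1, pull:1, book:1, word:1, how:1, walk:1, bird:1, narrow:1, small:1, who:1, … (20 more, each freq 1)
Hapax count = 30; token count = 58.
Ratio = 30 / 58 = 0.52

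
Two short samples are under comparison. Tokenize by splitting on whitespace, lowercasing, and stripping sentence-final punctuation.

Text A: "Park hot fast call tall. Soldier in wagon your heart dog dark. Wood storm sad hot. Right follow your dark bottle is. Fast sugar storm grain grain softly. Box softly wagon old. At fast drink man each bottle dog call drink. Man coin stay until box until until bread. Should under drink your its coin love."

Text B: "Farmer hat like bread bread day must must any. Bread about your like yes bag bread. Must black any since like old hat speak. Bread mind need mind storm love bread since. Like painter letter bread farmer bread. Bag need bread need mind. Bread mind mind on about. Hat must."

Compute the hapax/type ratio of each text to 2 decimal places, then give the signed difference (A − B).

0.06

A: hapax=20, V=36, ratio=0.56
B: hapax=11, V=22, ratio=0.50
Difference = 0.56 − 0.50 = 0.06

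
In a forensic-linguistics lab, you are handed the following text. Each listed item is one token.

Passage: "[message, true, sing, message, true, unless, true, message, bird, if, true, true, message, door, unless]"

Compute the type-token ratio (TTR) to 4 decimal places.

0.4667

N = 15 tokens, V = 7 types.
TTR = V / N = 7 / 15 = 0.4667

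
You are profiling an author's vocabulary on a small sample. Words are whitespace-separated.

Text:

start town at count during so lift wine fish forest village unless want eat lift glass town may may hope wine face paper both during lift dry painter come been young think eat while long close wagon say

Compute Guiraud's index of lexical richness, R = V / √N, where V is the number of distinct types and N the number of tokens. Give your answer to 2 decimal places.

5.03

N = 38, V = 31.
√N = 6.164414
R = 31 / 6.164414 = 5.03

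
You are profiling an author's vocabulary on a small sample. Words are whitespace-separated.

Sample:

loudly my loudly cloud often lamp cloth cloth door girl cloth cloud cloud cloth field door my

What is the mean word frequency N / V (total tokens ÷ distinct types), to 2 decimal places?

N = 17 tokens, V = 9 types.
Mean frequency = N / V = 17 / 9 = 1.89

1.89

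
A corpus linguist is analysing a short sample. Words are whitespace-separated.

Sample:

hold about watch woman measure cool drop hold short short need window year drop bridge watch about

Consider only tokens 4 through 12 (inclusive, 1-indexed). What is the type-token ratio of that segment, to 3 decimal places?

0.889

Segment tokens 4–12: woman, measure, cool, drop, hold, short, short, need, window
Segment N = 9, segment V = 8.
TTR = 8 / 9 = 0.889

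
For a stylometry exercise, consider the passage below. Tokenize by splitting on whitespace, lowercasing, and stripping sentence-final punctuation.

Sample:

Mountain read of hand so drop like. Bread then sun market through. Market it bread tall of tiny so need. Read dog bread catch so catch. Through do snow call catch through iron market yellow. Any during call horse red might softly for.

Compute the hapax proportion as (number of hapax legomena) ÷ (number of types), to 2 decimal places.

Frequencies: so:3, bread:3, market:3, through:3, catch:3, read:2, of:2, call:2, mountain:1, hand:1, drop:1, like:1, then:1, sun:1, it:1, tall:1, tiny:1, need:1, dog:1, do:1, … (10 more, each freq 1)
Hapax count = 22; type count = 30.
Ratio = 22 / 30 = 0.73

0.73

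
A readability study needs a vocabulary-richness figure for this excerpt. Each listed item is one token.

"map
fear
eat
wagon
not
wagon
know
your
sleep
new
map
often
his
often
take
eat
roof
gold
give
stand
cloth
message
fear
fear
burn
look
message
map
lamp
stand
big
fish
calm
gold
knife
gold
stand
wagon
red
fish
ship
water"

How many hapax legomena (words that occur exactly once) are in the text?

19

Frequencies: map:3, fear:3, wagon:3, gold:3, stand:3, eat:2, often:2, message:2, fish:2, not:1, know:1, your:1, sleep:1, new:1, his:1, take:1, roof:1, give:1, cloth:1, burn:1, … (8 more, each freq 1)
Hapax (freq=1): big, burn, calm, cloth, give, his, knife, know, lamp, look, new, not, red, roof, ship, sleep, take, water, your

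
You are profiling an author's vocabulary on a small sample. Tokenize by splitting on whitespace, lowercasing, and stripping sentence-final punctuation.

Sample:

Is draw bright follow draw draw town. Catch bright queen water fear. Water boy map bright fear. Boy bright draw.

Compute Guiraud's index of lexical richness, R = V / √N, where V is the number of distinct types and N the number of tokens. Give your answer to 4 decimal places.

N = 20, V = 11.
√N = 4.472136
R = 11 / 4.472136 = 2.4597

2.4597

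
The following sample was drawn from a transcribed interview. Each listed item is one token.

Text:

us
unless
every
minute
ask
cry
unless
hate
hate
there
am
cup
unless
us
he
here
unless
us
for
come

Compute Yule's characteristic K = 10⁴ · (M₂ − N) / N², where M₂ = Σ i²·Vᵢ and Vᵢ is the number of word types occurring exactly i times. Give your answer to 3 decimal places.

500.000

Frequencies: unless:4, us:3, hate:2, every:1, minute:1, ask:1, cry:1, there:1, am:1, cup:1, he:1, here:1, for:1, come:1
N = 20. Frequency spectrum: V_1=11, V_2=1, V_3=1, V_4=1
M₂ = 1²·11 + 2²·1 + 3²·1 + 4²·1 = 40
K = 10000 × (40 − 20) / 20² = 500.000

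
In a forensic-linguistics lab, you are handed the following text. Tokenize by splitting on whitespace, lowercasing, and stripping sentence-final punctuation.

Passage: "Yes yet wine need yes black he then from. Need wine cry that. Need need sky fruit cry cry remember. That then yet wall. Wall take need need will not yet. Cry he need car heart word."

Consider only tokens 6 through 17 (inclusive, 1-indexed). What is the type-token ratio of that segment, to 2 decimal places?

0.83

Segment tokens 6–17: black, he, then, from, need, wine, cry, that, need, need, sky, fruit
Segment N = 12, segment V = 10.
TTR = 10 / 12 = 0.83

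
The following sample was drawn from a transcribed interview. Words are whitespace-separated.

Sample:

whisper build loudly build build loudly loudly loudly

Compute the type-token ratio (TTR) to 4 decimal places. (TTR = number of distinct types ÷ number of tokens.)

0.3750

N = 8 tokens, V = 3 types.
TTR = V / N = 3 / 8 = 0.3750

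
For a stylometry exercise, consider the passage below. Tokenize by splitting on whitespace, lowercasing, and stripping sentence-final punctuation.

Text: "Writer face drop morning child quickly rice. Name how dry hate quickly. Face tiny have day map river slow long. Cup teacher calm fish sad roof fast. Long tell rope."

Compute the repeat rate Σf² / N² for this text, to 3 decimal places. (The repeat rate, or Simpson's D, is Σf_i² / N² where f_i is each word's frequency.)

0.040

Frequencies: face:2, quickly:2, long:2, writer:1, drop:1, morning:1, child:1, rice:1, name:1, how:1, dry:1, hate:1, tiny:1, have:1, day:1, map:1, river:1, slow:1, cup:1, teacher:1, … (7 more, each freq 1)
Σf² = 36; N² = 900
Repeat rate = 36 / 900 = 0.040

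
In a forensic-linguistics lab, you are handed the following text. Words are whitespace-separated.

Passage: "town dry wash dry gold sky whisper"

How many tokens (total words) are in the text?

Tokens: town, dry, wash, dry, gold, sky, whisper
N = 7

7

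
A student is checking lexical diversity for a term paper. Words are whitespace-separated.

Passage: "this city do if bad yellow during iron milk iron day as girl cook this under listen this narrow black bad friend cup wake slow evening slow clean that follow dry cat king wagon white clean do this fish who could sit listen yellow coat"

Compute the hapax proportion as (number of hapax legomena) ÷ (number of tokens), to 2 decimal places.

Frequencies: this:4, do:2, bad:2, yellow:2, iron:2, listen:2, slow:2, clean:2, city:1, if:1, during:1, milk:1, day:1, as:1, girl:1, cook:1, under:1, narrow:1, black:1, friend:1, … (15 more, each freq 1)
Hapax count = 27; token count = 45.
Ratio = 27 / 45 = 0.60

0.60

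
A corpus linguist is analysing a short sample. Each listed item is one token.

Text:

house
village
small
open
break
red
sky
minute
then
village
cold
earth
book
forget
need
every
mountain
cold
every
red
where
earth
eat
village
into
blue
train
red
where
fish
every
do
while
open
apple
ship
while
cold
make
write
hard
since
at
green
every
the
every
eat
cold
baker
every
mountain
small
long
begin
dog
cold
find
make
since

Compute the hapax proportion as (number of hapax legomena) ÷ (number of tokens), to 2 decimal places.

Frequencies: every:6, cold:5, village:3, red:3, small:2, open:2, earth:2, mountain:2, where:2, eat:2, while:2, make:2, since:2, house:1, break:1, sky:1, minute:1, then:1, book:1, forget:1, … (18 more, each freq 1)
Hapax count = 25; token count = 60.
Ratio = 25 / 60 = 0.42

0.42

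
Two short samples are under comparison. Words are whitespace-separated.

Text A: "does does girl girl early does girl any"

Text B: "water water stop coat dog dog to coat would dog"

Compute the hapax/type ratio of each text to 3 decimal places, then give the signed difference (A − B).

0.000

A: hapax=2, V=4, ratio=0.500
B: hapax=3, V=6, ratio=0.500
Difference = 0.500 − 0.500 = 0.000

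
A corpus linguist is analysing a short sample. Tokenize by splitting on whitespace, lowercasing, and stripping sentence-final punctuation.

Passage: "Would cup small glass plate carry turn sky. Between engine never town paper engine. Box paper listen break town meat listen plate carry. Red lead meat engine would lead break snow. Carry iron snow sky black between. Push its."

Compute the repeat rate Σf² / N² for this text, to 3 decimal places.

Frequencies: carry:3, engine:3, would:2, plate:2, sky:2, between:2, town:2, paper:2, listen:2, break:2, meat:2, lead:2, snow:2, cup:1, small:1, glass:1, turn:1, never:1, box:1, red:1, … (4 more, each freq 1)
Σf² = 73; N² = 1521
Repeat rate = 73 / 1521 = 0.048

0.048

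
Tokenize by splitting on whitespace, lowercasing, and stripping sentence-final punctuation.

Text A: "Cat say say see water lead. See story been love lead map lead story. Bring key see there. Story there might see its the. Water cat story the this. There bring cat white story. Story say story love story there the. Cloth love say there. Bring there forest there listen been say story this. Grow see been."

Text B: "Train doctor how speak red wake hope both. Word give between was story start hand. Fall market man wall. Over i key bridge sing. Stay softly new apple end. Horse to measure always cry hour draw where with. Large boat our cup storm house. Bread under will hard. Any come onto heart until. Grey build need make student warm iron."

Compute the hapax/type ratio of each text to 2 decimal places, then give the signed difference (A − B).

A: hapax=9, V=21, ratio=0.43
B: hapax=60, V=60, ratio=1.00
Difference = 0.43 − 1.00 = -0.57

-0.57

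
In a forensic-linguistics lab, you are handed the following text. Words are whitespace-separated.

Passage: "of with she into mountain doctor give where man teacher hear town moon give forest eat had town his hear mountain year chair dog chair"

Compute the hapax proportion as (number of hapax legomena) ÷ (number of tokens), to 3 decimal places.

0.600

Frequencies: mountain:2, give:2, hear:2, town:2, chair:2, of:1, with:1, she:1, into:1, doctor:1, where:1, man:1, teacher:1, moon:1, forest:1, eat:1, had:1, his:1, year:1, dog:1
Hapax count = 15; token count = 25.
Ratio = 15 / 25 = 0.600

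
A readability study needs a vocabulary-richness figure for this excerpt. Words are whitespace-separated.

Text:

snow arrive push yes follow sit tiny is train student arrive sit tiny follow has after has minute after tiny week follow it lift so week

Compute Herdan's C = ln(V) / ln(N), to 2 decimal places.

N = 26, V = 17.
ln(V) = 2.833213, ln(N) = 3.258097
C = 2.833213 / 3.258097 = 0.87

0.87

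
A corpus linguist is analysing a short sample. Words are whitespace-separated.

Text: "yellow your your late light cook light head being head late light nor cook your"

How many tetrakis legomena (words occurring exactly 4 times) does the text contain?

Frequencies: your:3, light:3, late:2, cook:2, head:2, yellow:1, being:1, nor:1
Words with frequency 4: (none)

0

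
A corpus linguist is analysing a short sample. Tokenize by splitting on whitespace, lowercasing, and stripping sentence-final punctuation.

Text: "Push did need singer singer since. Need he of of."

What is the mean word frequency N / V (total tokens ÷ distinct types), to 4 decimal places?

N = 10 tokens, V = 7 types.
Mean frequency = N / V = 10 / 7 = 1.4286

1.4286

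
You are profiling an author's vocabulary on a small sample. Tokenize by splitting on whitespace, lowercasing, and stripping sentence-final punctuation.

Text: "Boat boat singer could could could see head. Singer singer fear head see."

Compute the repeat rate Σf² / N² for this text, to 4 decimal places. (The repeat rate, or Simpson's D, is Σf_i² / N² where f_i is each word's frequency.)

0.1834

Frequencies: singer:3, could:3, boat:2, see:2, head:2, fear:1
Σf² = 31; N² = 169
Repeat rate = 31 / 169 = 0.1834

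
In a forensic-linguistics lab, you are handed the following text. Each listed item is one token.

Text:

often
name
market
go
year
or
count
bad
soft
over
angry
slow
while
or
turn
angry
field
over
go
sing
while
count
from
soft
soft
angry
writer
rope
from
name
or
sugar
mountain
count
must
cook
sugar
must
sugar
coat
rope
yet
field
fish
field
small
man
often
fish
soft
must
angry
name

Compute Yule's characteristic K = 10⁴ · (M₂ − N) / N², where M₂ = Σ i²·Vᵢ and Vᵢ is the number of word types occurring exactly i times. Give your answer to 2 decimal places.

263.44

Frequencies: soft:4, angry:4, name:3, or:3, count:3, field:3, sugar:3, must:3, often:2, go:2, over:2, while:2, from:2, rope:2, fish:2, market:1, year:1, bad:1, slow:1, turn:1, … (8 more, each freq 1)
N = 53. Frequency spectrum: V_1=13, V_2=7, V_3=6, V_4=2
M₂ = 1²·13 + 2²·7 + 3²·6 + 4²·2 = 127
K = 10000 × (127 − 53) / 53² = 263.44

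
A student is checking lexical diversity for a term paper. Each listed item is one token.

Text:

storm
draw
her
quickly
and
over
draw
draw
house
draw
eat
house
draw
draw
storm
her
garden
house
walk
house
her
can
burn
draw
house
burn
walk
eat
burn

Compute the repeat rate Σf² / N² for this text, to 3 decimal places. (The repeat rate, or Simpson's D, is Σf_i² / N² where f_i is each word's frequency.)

0.130

Frequencies: draw:7, house:5, her:3, burn:3, storm:2, eat:2, walk:2, quickly:1, and:1, over:1, garden:1, can:1
Σf² = 109; N² = 841
Repeat rate = 109 / 841 = 0.130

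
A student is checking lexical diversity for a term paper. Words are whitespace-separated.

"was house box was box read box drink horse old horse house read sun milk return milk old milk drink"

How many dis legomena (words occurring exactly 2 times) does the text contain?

6

Frequencies: box:3, milk:3, was:2, house:2, read:2, drink:2, horse:2, old:2, sun:1, return:1
Words with frequency 2: drink, horse, house, old, read, was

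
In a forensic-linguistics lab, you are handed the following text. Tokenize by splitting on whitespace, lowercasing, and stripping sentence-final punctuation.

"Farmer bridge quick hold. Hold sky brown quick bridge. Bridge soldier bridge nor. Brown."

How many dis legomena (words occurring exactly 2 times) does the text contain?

3

Frequencies: bridge:4, quick:2, hold:2, brown:2, farmer:1, sky:1, soldier:1, nor:1
Words with frequency 2: brown, hold, quick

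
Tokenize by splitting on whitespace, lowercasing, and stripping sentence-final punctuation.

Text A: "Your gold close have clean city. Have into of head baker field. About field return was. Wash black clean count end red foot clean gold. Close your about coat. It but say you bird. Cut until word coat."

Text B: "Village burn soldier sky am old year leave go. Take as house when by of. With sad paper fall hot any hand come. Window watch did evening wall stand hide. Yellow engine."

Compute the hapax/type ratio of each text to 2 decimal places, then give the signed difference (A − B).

-0.28

A: hapax=21, V=29, ratio=0.72
B: hapax=32, V=32, ratio=1.00
Difference = 0.72 − 1.00 = -0.28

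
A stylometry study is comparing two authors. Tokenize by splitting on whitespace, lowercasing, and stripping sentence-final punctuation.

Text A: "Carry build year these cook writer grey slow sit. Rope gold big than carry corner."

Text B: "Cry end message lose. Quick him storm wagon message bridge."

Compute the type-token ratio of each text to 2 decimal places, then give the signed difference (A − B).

TTR(A) = 14/15 = 0.93
TTR(B) = 9/10 = 0.90
Difference = 0.93 − 0.90 = 0.03

0.03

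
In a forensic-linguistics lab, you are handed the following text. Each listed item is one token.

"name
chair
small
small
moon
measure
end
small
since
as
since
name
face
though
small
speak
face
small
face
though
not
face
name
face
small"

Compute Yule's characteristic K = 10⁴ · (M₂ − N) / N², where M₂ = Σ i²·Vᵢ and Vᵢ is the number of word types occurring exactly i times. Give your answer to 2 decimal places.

960.00

Frequencies: small:6, face:5, name:3, since:2, though:2, chair:1, moon:1, measure:1, end:1, as:1, speak:1, not:1
N = 25. Frequency spectrum: V_1=7, V_2=2, V_3=1, V_5=1, V_6=1
M₂ = 1²·7 + 2²·2 + 3²·1 + 5²·1 + 6²·1 = 85
K = 10000 × (85 − 25) / 25² = 960.00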